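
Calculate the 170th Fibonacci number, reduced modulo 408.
217

Matrix identity: Q^n = [[F_(n+1), F_n], [F_n, F_(n-1)]] with Q = [[1,1],[1,0]].
n = 170 = 10101010₂. Square-and-multiply, entries mod 408:
Q^1 = [[1,1],[1,0]]
Q^2 = (Q^1)² = [[2,1],[1,1]]
Q^5 = (Q^2)²·Q = [[8,5],[5,3]]
Q^10 = (Q^5)² = [[89,55],[55,34]]
Q^21 = (Q^10)²·Q = [[167,338],[338,237]]
Q^42 = (Q^21)² = [[149,280],[280,277]]
Q^85 = (Q^42)²·Q = [[377,233],[233,144]]
Q^170 = (Q^85)² = [[170,217],[217,361]]
F_170 mod 408 = Q^170[0][1] = 217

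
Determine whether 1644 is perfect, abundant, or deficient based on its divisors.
abundant

Proper divisors of 1644: sum = 1 + 2 + 3 + 4 + 6 + 12 + 137 + 274 + 411 + 548 + 822 = 2220
Since 2220 > 1644, 1644 is abundant.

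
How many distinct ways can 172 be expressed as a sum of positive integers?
330495499613

p(n) counts ways to write n as a sum of positive integers (order ignored).
Euler's pentagonal recurrence: p(k) = p(k-1) + p(k-2) - p(k-5) - p(k-7) + p(k-12) + p(k-15) - ... (offsets j(3j∓1)/2, signs ++--, p(0)=1, p(<0)=0).
DP table for k = 0..171: p(0)=1, p(1)=1, p(2)=2, p(3)=3, p(4)=5, p(5)=7, p(6)=11, p(7)=15, p(8)=22, p(9)=30, p(10)=42, p(11)=56, p(12)=77, p(13)=101, p(14)=135, p(15)=176, p(16)=231, p(17)=297, p(18)=385, p(19)=490, p(20)=627, p(21)=792, p(22)=1002, p(23)=1255, p(24)=1575, p(25)=1958, p(26)=2436, p(27)=3010, p(28)=3718, p(29)=4565, p(30)=5604, p(31)=6842, p(32)=8349, p(33)=10143, p(34)=12310, p(35)=14883, p(36)=17977, p(37)=21637, p(38)=26015, p(39)=31185, p(40)=37338, p(41)=44583, p(42)=53174, p(43)=63261, p(44)=75175, p(45)=89134, p(46)=105558, p(47)=124754, p(48)=147273, p(49)=173525, p(50)=204226, p(51)=239943, p(52)=281589, p(53)=329931, p(54)=386155, p(55)=451276, p(56)=526823, p(57)=614154, p(58)=715220, p(59)=831820, p(60)=966467, p(61)=1121505, p(62)=1300156, p(63)=1505499, p(64)=1741630, p(65)=2012558, p(66)=2323520, p(67)=2679689, p(68)=3087735, p(69)=3554345, p(70)=4087968, p(71)=4697205, p(72)=5392783, p(73)=6185689, p(74)=7089500, p(75)=8118264, p(76)=9289091, p(77)=10619863, p(78)=12132164, p(79)=13848650, p(80)=15796476, p(81)=18004327, p(82)=20506255, p(83)=23338469, p(84)=26543660, p(85)=30167357, p(86)=34262962, p(87)=38887673, p(88)=44108109, p(89)=49995925, p(90)=56634173, p(91)=64112359, p(92)=72533807, p(93)=82010177, p(94)=92669720, p(95)=104651419, p(96)=118114304, p(97)=133230930, p(98)=150198136, p(99)=169229875, p(100)=190569292, p(101)=214481126, p(102)=241265379, p(103)=271248950, p(104)=304801365, p(105)=342325709, p(106)=384276336, p(107)=431149389, p(108)=483502844, p(109)=541946240, p(110)=607163746, p(111)=679903203, p(112)=761002156, p(113)=851376628, p(114)=952050665, p(115)=1064144451, p(116)=1188908248, p(117)=1327710076, p(118)=1482074143, p(119)=1653668665, p(120)=1844349560, p(121)=2056148051, p(122)=2291320912, p(123)=2552338241, p(124)=2841940500, p(125)=3163127352, p(126)=3519222692, p(127)=3913864295, p(128)=4351078600, p(129)=4835271870, p(130)=5371315400, p(131)=5964539504, p(132)=6620830889, p(133)=7346629512, p(134)=8149040695, p(135)=9035836076, p(136)=10015581680, p(137)=11097645016, p(138)=12292341831, p(139)=13610949895, p(140)=15065878135, p(141)=16670689208, p(142)=18440293320, p(143)=20390982757, p(144)=22540654445, p(145)=24908858009, p(146)=27517052599, p(147)=30388671978, p(148)=33549419497, p(149)=37027355200, p(150)=40853235313, p(151)=45060624582, p(152)=49686288421, p(153)=54770336324, p(154)=60356673280, p(155)=66493182097, p(156)=73232243759, p(157)=80630964769, p(158)=88751778802, p(159)=97662728555, p(160)=107438159466, p(161)=118159068427, p(162)=129913904637, p(163)=142798995930, p(164)=156919475295, p(165)=172389800255, p(166)=189334822579, p(167)=207890420102, p(168)=228204732751, p(169)=250438925115, p(170)=274768617130, p(171)=301384802048.
Final step: p(172) = p(171) + p(170) - p(167) - p(165) + p(160) + p(157) - p(150) - p(146) + p(137) + p(132) - p(121) - p(115) + p(102) + p(95) - p(80) - p(72) + p(55) + p(46) - p(27) - p(17)
= 301384802048 + 274768617130 - 207890420102 - 172389800255 + 107438159466 + 80630964769 - 40853235313 - 27517052599 + 11097645016 + 6620830889 - 2056148051 - 1064144451 + 241265379 + 104651419 - 15796476 - 5392783 + 451276 + 105558 - 3010 - 297
= 330495499613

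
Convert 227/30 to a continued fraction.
[7; 1, 1, 3, 4]

Euclidean algorithm steps:
227 = 7 × 30 + 17
30 = 1 × 17 + 13
17 = 1 × 13 + 4
13 = 3 × 4 + 1
4 = 4 × 1 + 0
Continued fraction: [7; 1, 1, 3, 4]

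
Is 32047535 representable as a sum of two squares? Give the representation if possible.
Not possible

Factorization: 32047535 = 5 × 13 × 79^3
By Fermat: n is sum of two squares iff every prime p ≡ 3 (mod 4) appears to even power.
Prime(s) ≡ 3 (mod 4) with odd exponent: [(79, 3)]
Therefore 32047535 cannot be expressed as a² + b².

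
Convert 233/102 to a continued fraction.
[2; 3, 1, 1, 14]

Euclidean algorithm steps:
233 = 2 × 102 + 29
102 = 3 × 29 + 15
29 = 1 × 15 + 14
15 = 1 × 14 + 1
14 = 14 × 1 + 0
Continued fraction: [2; 3, 1, 1, 14]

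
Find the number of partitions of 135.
9035836076

p(n) counts ways to write n as a sum of positive integers (order ignored).
Euler's pentagonal recurrence: p(k) = p(k-1) + p(k-2) - p(k-5) - p(k-7) + p(k-12) + p(k-15) - ... (offsets j(3j∓1)/2, signs ++--, p(0)=1, p(<0)=0).
DP table for k = 0..134: p(0)=1, p(1)=1, p(2)=2, p(3)=3, p(4)=5, p(5)=7, p(6)=11, p(7)=15, p(8)=22, p(9)=30, p(10)=42, p(11)=56, p(12)=77, p(13)=101, p(14)=135, p(15)=176, p(16)=231, p(17)=297, p(18)=385, p(19)=490, p(20)=627, p(21)=792, p(22)=1002, p(23)=1255, p(24)=1575, p(25)=1958, p(26)=2436, p(27)=3010, p(28)=3718, p(29)=4565, p(30)=5604, p(31)=6842, p(32)=8349, p(33)=10143, p(34)=12310, p(35)=14883, p(36)=17977, p(37)=21637, p(38)=26015, p(39)=31185, p(40)=37338, p(41)=44583, p(42)=53174, p(43)=63261, p(44)=75175, p(45)=89134, p(46)=105558, p(47)=124754, p(48)=147273, p(49)=173525, p(50)=204226, p(51)=239943, p(52)=281589, p(53)=329931, p(54)=386155, p(55)=451276, p(56)=526823, p(57)=614154, p(58)=715220, p(59)=831820, p(60)=966467, p(61)=1121505, p(62)=1300156, p(63)=1505499, p(64)=1741630, p(65)=2012558, p(66)=2323520, p(67)=2679689, p(68)=3087735, p(69)=3554345, p(70)=4087968, p(71)=4697205, p(72)=5392783, p(73)=6185689, p(74)=7089500, p(75)=8118264, p(76)=9289091, p(77)=10619863, p(78)=12132164, p(79)=13848650, p(80)=15796476, p(81)=18004327, p(82)=20506255, p(83)=23338469, p(84)=26543660, p(85)=30167357, p(86)=34262962, p(87)=38887673, p(88)=44108109, p(89)=49995925, p(90)=56634173, p(91)=64112359, p(92)=72533807, p(93)=82010177, p(94)=92669720, p(95)=104651419, p(96)=118114304, p(97)=133230930, p(98)=150198136, p(99)=169229875, p(100)=190569292, p(101)=214481126, p(102)=241265379, p(103)=271248950, p(104)=304801365, p(105)=342325709, p(106)=384276336, p(107)=431149389, p(108)=483502844, p(109)=541946240, p(110)=607163746, p(111)=679903203, p(112)=761002156, p(113)=851376628, p(114)=952050665, p(115)=1064144451, p(116)=1188908248, p(117)=1327710076, p(118)=1482074143, p(119)=1653668665, p(120)=1844349560, p(121)=2056148051, p(122)=2291320912, p(123)=2552338241, p(124)=2841940500, p(125)=3163127352, p(126)=3519222692, p(127)=3913864295, p(128)=4351078600, p(129)=4835271870, p(130)=5371315400, p(131)=5964539504, p(132)=6620830889, p(133)=7346629512, p(134)=8149040695.
Final step: p(135) = p(134) + p(133) - p(130) - p(128) + p(123) + p(120) - p(113) - p(109) + p(100) + p(95) - p(84) - p(78) + p(65) + p(58) - p(43) - p(35) + p(18) + p(9)
= 8149040695 + 7346629512 - 5371315400 - 4351078600 + 2552338241 + 1844349560 - 851376628 - 541946240 + 190569292 + 104651419 - 26543660 - 12132164 + 2012558 + 715220 - 63261 - 14883 + 385 + 30
= 9035836076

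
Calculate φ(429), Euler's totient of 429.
240

429 = 3 × 11 × 13
φ(n) = n × ∏(1 - 1/p) for each prime p dividing n
φ(429) = 429 × (1 - 1/3) × (1 - 1/11) × (1 - 1/13) = 240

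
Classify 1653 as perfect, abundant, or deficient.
deficient

Proper divisors of 1653: sum = 1 + 3 + 19 + 29 + 57 + 87 + 551 = 747
Since 747 < 1653, 1653 is deficient.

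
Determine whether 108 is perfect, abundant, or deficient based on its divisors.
abundant

Proper divisors of 108: sum = 1 + 2 + 3 + 4 + 6 + 9 + 12 + 18 + 27 + 36 + 54 = 172
Since 172 > 108, 108 is abundant.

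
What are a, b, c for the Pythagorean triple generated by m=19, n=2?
(357, 76, 365)

Euclid's formula: a = m² - n², b = 2mn, c = m² + n²
m = 19, n = 2
a = 19² - 2² = 361 - 4 = 357
b = 2 × 19 × 2 = 76
c = 19² + 2² = 361 + 4 = 365
Verification: 357² + 76² = 127449 + 5776 = 133225 = 365² ✓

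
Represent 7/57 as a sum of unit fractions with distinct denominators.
1/9 + 1/86 + 1/14706

Greedy algorithm:
7/57: ceiling(57/7) = 9, use 1/9
2/171: ceiling(171/2) = 86, use 1/86
1/14706: ceiling(14706/1) = 14706, use 1/14706
Result: 7/57 = 1/9 + 1/86 + 1/14706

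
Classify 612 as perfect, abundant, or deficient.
abundant

Proper divisors of 612: sum = 1 + 2 + 3 + 4 + 6 + 9 + 12 + 17 + ... + 102 + 153 + 204 + 306 (17 divisors) = 1026
Since 1026 > 612, 612 is abundant.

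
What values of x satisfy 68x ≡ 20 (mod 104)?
x ≡ 11 (mod 26)

gcd(68, 104) = 4, which divides 20, so solutions exist.
Divide through by 4: 17x ≡ 5 (mod 26).
Find 17^(-1) mod 26 by the extended Euclidean algorithm:
26 = 1 × 17 + 9  ⟹  9 = (1)·26 + (-1)·17
17 = 1 × 9 + 8  ⟹  8 = (-1)·26 + (2)·17
9 = 1 × 8 + 1  ⟹  1 = (2)·26 + (-3)·17
So (-3)·17 ≡ 1 (mod 26), i.e. 17^(-1) ≡ -3 ≡ 23 (mod 26).
x ≡ 23 × 5 = 115 ≡ 11 (mod 26).
Check: 68 × 11 = 748 ≡ 20 (mod 104).
x ≡ 11 (mod 26), giving 4 solutions mod 104.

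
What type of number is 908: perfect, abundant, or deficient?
deficient

Proper divisors of 908: sum = 1 + 2 + 4 + 227 + 454 = 688
Since 688 < 908, 908 is deficient.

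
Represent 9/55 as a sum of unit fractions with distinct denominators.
1/7 + 1/49 + 1/2695

Greedy algorithm:
9/55: ceiling(55/9) = 7, use 1/7
8/385: ceiling(385/8) = 49, use 1/49
1/2695: ceiling(2695/1) = 2695, use 1/2695
Result: 9/55 = 1/7 + 1/49 + 1/2695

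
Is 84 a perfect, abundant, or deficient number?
abundant

Proper divisors of 84: sum = 1 + 2 + 3 + 4 + 6 + 7 + 12 + 14 + 21 + 28 + 42 = 140
Since 140 > 84, 84 is abundant.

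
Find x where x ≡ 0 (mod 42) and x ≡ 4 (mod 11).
378

Using Chinese Remainder Theorem:
M = 42 × 11 = 462
M1 = 11, M2 = 42
y1 = 11^(-1) mod 42 = 23
y2 = 42^(-1) mod 11 = 5
x = (0×11×23 + 4×42×5) mod 462 = 378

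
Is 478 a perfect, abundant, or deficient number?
deficient

Proper divisors of 478: sum = 1 + 2 + 239 = 242
Since 242 < 478, 478 is deficient.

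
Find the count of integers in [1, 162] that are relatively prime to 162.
54

162 = 2 × 3^4
φ(n) = n × ∏(1 - 1/p) for each prime p dividing n
φ(162) = 162 × (1 - 1/2) × (1 - 1/3) = 54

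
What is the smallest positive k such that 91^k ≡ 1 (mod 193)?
192

193 is prime, so ord(91) divides φ(193) = 192.
Divisors of 192: 1, 2, 3, 4, 6, 8, 12, 16, 24, 32, 48, 64, 96, 192.
Repeated squaring: 91^1 ≡ 91, 91^2 ≡ 175, 91^4 ≡ 131, 91^8 ≡ 177, 91^16 ≡ 63, 91^32 ≡ 109, 91^64 ≡ 108, 91^128 ≡ 84 (mod 193).
Test 91^d mod 193 for each divisor d in increasing order:
91^1 ≡ 91
91^2 ≡ 175
91^3 = 91^2·91^1 ≡ 99
91^4 ≡ 131
91^6 = 91^4·91^2 ≡ 151
91^8 ≡ 177
91^12 = 91^8·91^4 ≡ 27
91^16 ≡ 63
91^24 = 91^16·91^8 ≡ 150
91^32 ≡ 109
91^48 = 91^32·91^16 ≡ 112
91^64 ≡ 108
91^96 = 91^64·91^32 ≡ 192
91^192 = 91^128·91^64 ≡ 1  ← first divisor giving 1
The order is 192.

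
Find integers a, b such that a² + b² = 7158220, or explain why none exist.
Not possible

Factorization: 7158220 = 2^2 × 5 × 71^3
By Fermat: n is sum of two squares iff every prime p ≡ 3 (mod 4) appears to even power.
Prime(s) ≡ 3 (mod 4) with odd exponent: [(71, 3)]
Therefore 7158220 cannot be expressed as a² + b².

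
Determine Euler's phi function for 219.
144

219 = 3 × 73
φ(n) = n × ∏(1 - 1/p) for each prime p dividing n
φ(219) = 219 × (1 - 1/3) × (1 - 1/73) = 144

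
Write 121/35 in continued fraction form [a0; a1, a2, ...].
[3; 2, 5, 3]

Euclidean algorithm steps:
121 = 3 × 35 + 16
35 = 2 × 16 + 3
16 = 5 × 3 + 1
3 = 3 × 1 + 0
Continued fraction: [3; 2, 5, 3]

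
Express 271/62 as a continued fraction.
[4; 2, 1, 2, 3, 2]

Euclidean algorithm steps:
271 = 4 × 62 + 23
62 = 2 × 23 + 16
23 = 1 × 16 + 7
16 = 2 × 7 + 2
7 = 3 × 2 + 1
2 = 2 × 1 + 0
Continued fraction: [4; 2, 1, 2, 3, 2]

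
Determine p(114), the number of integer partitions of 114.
952050665

p(n) counts ways to write n as a sum of positive integers (order ignored).
Euler's pentagonal recurrence: p(k) = p(k-1) + p(k-2) - p(k-5) - p(k-7) + p(k-12) + p(k-15) - ... (offsets j(3j∓1)/2, signs ++--, p(0)=1, p(<0)=0).
DP table for k = 0..113: p(0)=1, p(1)=1, p(2)=2, p(3)=3, p(4)=5, p(5)=7, p(6)=11, p(7)=15, p(8)=22, p(9)=30, p(10)=42, p(11)=56, p(12)=77, p(13)=101, p(14)=135, p(15)=176, p(16)=231, p(17)=297, p(18)=385, p(19)=490, p(20)=627, p(21)=792, p(22)=1002, p(23)=1255, p(24)=1575, p(25)=1958, p(26)=2436, p(27)=3010, p(28)=3718, p(29)=4565, p(30)=5604, p(31)=6842, p(32)=8349, p(33)=10143, p(34)=12310, p(35)=14883, p(36)=17977, p(37)=21637, p(38)=26015, p(39)=31185, p(40)=37338, p(41)=44583, p(42)=53174, p(43)=63261, p(44)=75175, p(45)=89134, p(46)=105558, p(47)=124754, p(48)=147273, p(49)=173525, p(50)=204226, p(51)=239943, p(52)=281589, p(53)=329931, p(54)=386155, p(55)=451276, p(56)=526823, p(57)=614154, p(58)=715220, p(59)=831820, p(60)=966467, p(61)=1121505, p(62)=1300156, p(63)=1505499, p(64)=1741630, p(65)=2012558, p(66)=2323520, p(67)=2679689, p(68)=3087735, p(69)=3554345, p(70)=4087968, p(71)=4697205, p(72)=5392783, p(73)=6185689, p(74)=7089500, p(75)=8118264, p(76)=9289091, p(77)=10619863, p(78)=12132164, p(79)=13848650, p(80)=15796476, p(81)=18004327, p(82)=20506255, p(83)=23338469, p(84)=26543660, p(85)=30167357, p(86)=34262962, p(87)=38887673, p(88)=44108109, p(89)=49995925, p(90)=56634173, p(91)=64112359, p(92)=72533807, p(93)=82010177, p(94)=92669720, p(95)=104651419, p(96)=118114304, p(97)=133230930, p(98)=150198136, p(99)=169229875, p(100)=190569292, p(101)=214481126, p(102)=241265379, p(103)=271248950, p(104)=304801365, p(105)=342325709, p(106)=384276336, p(107)=431149389, p(108)=483502844, p(109)=541946240, p(110)=607163746, p(111)=679903203, p(112)=761002156, p(113)=851376628.
Final step: p(114) = p(113) + p(112) - p(109) - p(107) + p(102) + p(99) - p(92) - p(88) + p(79) + p(74) - p(63) - p(57) + p(44) + p(37) - p(22) - p(14)
= 851376628 + 761002156 - 541946240 - 431149389 + 241265379 + 169229875 - 72533807 - 44108109 + 13848650 + 7089500 - 1505499 - 614154 + 75175 + 21637 - 1002 - 135
= 952050665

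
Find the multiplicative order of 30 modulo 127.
63

127 is prime, so ord(30) divides φ(127) = 126.
Divisors of 126: 1, 2, 3, 6, 7, 9, 14, 18, 21, 42, 63, 126.
Repeated squaring: 30^1 ≡ 30, 30^2 ≡ 11, 30^4 ≡ 121, 30^8 ≡ 36, 30^16 ≡ 26, 30^32 ≡ 41, 30^64 ≡ 30 (mod 127).
Test 30^d mod 127 for each divisor d in increasing order:
30^1 ≡ 30
30^2 ≡ 11
30^3 = 30^2·30^1 ≡ 76
30^6 = 30^4·30^2 ≡ 61
30^7 = 30^4·30^2·30^1 ≡ 52
30^9 = 30^8·30^1 ≡ 64
30^14 = 30^8·30^4·30^2 ≡ 37
30^18 = 30^16·30^2 ≡ 32
30^21 = 30^16·30^4·30^1 ≡ 19
30^42 = 30^32·30^8·30^2 ≡ 107
30^63 = 30^32·30^16·30^8·30^4·30^2·30^1 ≡ 1  ← first divisor giving 1
The order is 63.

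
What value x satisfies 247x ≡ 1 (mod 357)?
172

gcd(247, 357) = 1, so the inverse exists.
Extended Euclidean algorithm on (357, 247):
357 = 1 × 247 + 110  ⟹  110 = (1)·357 + (-1)·247
247 = 2 × 110 + 27  ⟹  27 = (-2)·357 + (3)·247
110 = 4 × 27 + 2  ⟹  2 = (9)·357 + (-13)·247
27 = 13 × 2 + 1  ⟹  1 = (-119)·357 + (172)·247
So (172)·247 ≡ 1 (mod 357), i.e. 247^(-1) ≡ 172 (mod 357).
Check: 247 × 172 = 42484 ≡ 1 (mod 357)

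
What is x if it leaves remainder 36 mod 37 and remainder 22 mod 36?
850

Using Chinese Remainder Theorem:
M = 37 × 36 = 1332
M1 = 36, M2 = 37
y1 = 36^(-1) mod 37 = 36
y2 = 37^(-1) mod 36 = 1
x = (36×36×36 + 22×37×1) mod 1332 = 850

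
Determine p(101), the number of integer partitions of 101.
214481126

p(n) counts ways to write n as a sum of positive integers (order ignored).
Euler's pentagonal recurrence: p(k) = p(k-1) + p(k-2) - p(k-5) - p(k-7) + p(k-12) + p(k-15) - ... (offsets j(3j∓1)/2, signs ++--, p(0)=1, p(<0)=0).
DP table for k = 0..100: p(0)=1, p(1)=1, p(2)=2, p(3)=3, p(4)=5, p(5)=7, p(6)=11, p(7)=15, p(8)=22, p(9)=30, p(10)=42, p(11)=56, p(12)=77, p(13)=101, p(14)=135, p(15)=176, p(16)=231, p(17)=297, p(18)=385, p(19)=490, p(20)=627, p(21)=792, p(22)=1002, p(23)=1255, p(24)=1575, p(25)=1958, p(26)=2436, p(27)=3010, p(28)=3718, p(29)=4565, p(30)=5604, p(31)=6842, p(32)=8349, p(33)=10143, p(34)=12310, p(35)=14883, p(36)=17977, p(37)=21637, p(38)=26015, p(39)=31185, p(40)=37338, p(41)=44583, p(42)=53174, p(43)=63261, p(44)=75175, p(45)=89134, p(46)=105558, p(47)=124754, p(48)=147273, p(49)=173525, p(50)=204226, p(51)=239943, p(52)=281589, p(53)=329931, p(54)=386155, p(55)=451276, p(56)=526823, p(57)=614154, p(58)=715220, p(59)=831820, p(60)=966467, p(61)=1121505, p(62)=1300156, p(63)=1505499, p(64)=1741630, p(65)=2012558, p(66)=2323520, p(67)=2679689, p(68)=3087735, p(69)=3554345, p(70)=4087968, p(71)=4697205, p(72)=5392783, p(73)=6185689, p(74)=7089500, p(75)=8118264, p(76)=9289091, p(77)=10619863, p(78)=12132164, p(79)=13848650, p(80)=15796476, p(81)=18004327, p(82)=20506255, p(83)=23338469, p(84)=26543660, p(85)=30167357, p(86)=34262962, p(87)=38887673, p(88)=44108109, p(89)=49995925, p(90)=56634173, p(91)=64112359, p(92)=72533807, p(93)=82010177, p(94)=92669720, p(95)=104651419, p(96)=118114304, p(97)=133230930, p(98)=150198136, p(99)=169229875, p(100)=190569292.
Final step: p(101) = p(100) + p(99) - p(96) - p(94) + p(89) + p(86) - p(79) - p(75) + p(66) + p(61) - p(50) - p(44) + p(31) + p(24) - p(9) - p(1)
= 190569292 + 169229875 - 118114304 - 92669720 + 49995925 + 34262962 - 13848650 - 8118264 + 2323520 + 1121505 - 204226 - 75175 + 6842 + 1575 - 30 - 1
= 214481126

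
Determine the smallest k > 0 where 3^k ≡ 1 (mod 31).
30

31 is prime, so ord(3) divides φ(31) = 30.
Divisors of 30: 1, 2, 3, 5, 6, 10, 15, 30.
Repeated squaring: 3^1 ≡ 3, 3^2 ≡ 9, 3^4 ≡ 19, 3^8 ≡ 20, 3^16 ≡ 28 (mod 31).
Test 3^d mod 31 for each divisor d in increasing order:
3^1 ≡ 3
3^2 ≡ 9
3^3 = 3^2·3^1 ≡ 27
3^5 = 3^4·3^1 ≡ 26
3^6 = 3^4·3^2 ≡ 16
3^10 = 3^8·3^2 ≡ 25
3^15 = 3^8·3^4·3^2·3^1 ≡ 30
3^30 = 3^16·3^8·3^4·3^2 ≡ 1  ← first divisor giving 1
The order is 30.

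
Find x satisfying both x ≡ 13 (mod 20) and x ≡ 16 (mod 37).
53

Using Chinese Remainder Theorem:
M = 20 × 37 = 740
M1 = 37, M2 = 20
y1 = 37^(-1) mod 20 = 13
y2 = 20^(-1) mod 37 = 13
x = (13×37×13 + 16×20×13) mod 740 = 53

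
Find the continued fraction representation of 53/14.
[3; 1, 3, 1, 2]

Euclidean algorithm steps:
53 = 3 × 14 + 11
14 = 1 × 11 + 3
11 = 3 × 3 + 2
3 = 1 × 2 + 1
2 = 2 × 1 + 0
Continued fraction: [3; 1, 3, 1, 2]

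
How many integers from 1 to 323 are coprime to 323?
288

323 = 17 × 19
φ(n) = n × ∏(1 - 1/p) for each prime p dividing n
φ(323) = 323 × (1 - 1/17) × (1 - 1/19) = 288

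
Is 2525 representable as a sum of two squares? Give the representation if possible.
5² + 50² (a=5, b=50)

Factorization: 2525 = 5^2 × 101
By Fermat: n is sum of two squares iff every prime p ≡ 3 (mod 4) appears to even power.
All primes ≡ 3 (mod 4) appear to even power.
Search a = 0, 1, 2, … for 2525 - a² a perfect square: first hit at a = 5: 2525 - 25 = 2500 = 50².
2525 = 5² + 50² = 25 + 2500 ✓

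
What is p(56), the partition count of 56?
526823

p(n) counts ways to write n as a sum of positive integers (order ignored).
Euler's pentagonal recurrence: p(k) = p(k-1) + p(k-2) - p(k-5) - p(k-7) + p(k-12) + p(k-15) - ... (offsets j(3j∓1)/2, signs ++--, p(0)=1, p(<0)=0).
DP table for k = 0..55: p(0)=1, p(1)=1, p(2)=2, p(3)=3, p(4)=5, p(5)=7, p(6)=11, p(7)=15, p(8)=22, p(9)=30, p(10)=42, p(11)=56, p(12)=77, p(13)=101, p(14)=135, p(15)=176, p(16)=231, p(17)=297, p(18)=385, p(19)=490, p(20)=627, p(21)=792, p(22)=1002, p(23)=1255, p(24)=1575, p(25)=1958, p(26)=2436, p(27)=3010, p(28)=3718, p(29)=4565, p(30)=5604, p(31)=6842, p(32)=8349, p(33)=10143, p(34)=12310, p(35)=14883, p(36)=17977, p(37)=21637, p(38)=26015, p(39)=31185, p(40)=37338, p(41)=44583, p(42)=53174, p(43)=63261, p(44)=75175, p(45)=89134, p(46)=105558, p(47)=124754, p(48)=147273, p(49)=173525, p(50)=204226, p(51)=239943, p(52)=281589, p(53)=329931, p(54)=386155, p(55)=451276.
Final step: p(56) = p(55) + p(54) - p(51) - p(49) + p(44) + p(41) - p(34) - p(30) + p(21) + p(16) - p(5)
= 451276 + 386155 - 239943 - 173525 + 75175 + 44583 - 12310 - 5604 + 792 + 231 - 7
= 526823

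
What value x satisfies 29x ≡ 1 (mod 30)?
29

gcd(29, 30) = 1, so the inverse exists.
Extended Euclidean algorithm on (30, 29):
30 = 1 × 29 + 1  ⟹  1 = (1)·30 + (-1)·29
So (-1)·29 ≡ 1 (mod 30), i.e. 29^(-1) ≡ -1 ≡ 29 (mod 30).
Check: 29 × 29 = 841 ≡ 1 (mod 30)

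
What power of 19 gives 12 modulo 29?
7

Baby-step giant-step with step n = ⌈√29⌉ = 6.
Baby steps 19^j mod 29 (j:value) for j=0..5: 0:1, 1:19, 2:13, 3:15, 4:24, 5:21.
Giant-step multiplier: 19^(-6) ≡ 19^(28-6) = 19^22 ≡ 4 (mod 29).
Giant steps γ_i = 12·4^i mod 29: γ_0=12, γ_1=19 (in table at j=1).
x = i·n + j = 1·6 + 1 = 7.
Check: 19^7 ≡ 12 (mod 29).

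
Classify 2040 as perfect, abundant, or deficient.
abundant

Proper divisors of 2040: sum = 1 + 2 + 3 + 4 + 5 + 6 + 8 + 10 + ... + 408 + 510 + 680 + 1020 (31 divisors) = 4440
Since 4440 > 2040, 2040 is abundant.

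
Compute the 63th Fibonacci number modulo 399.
148

Matrix identity: Q^n = [[F_(n+1), F_n], [F_n, F_(n-1)]] with Q = [[1,1],[1,0]].
n = 63 = 111111₂. Square-and-multiply, entries mod 399:
Q^1 = [[1,1],[1,0]]
Q^3 = (Q^1)²·Q = [[3,2],[2,1]]
Q^7 = (Q^3)²·Q = [[21,13],[13,8]]
Q^15 = (Q^7)²·Q = [[189,211],[211,377]]
Q^31 = (Q^15)²·Q = [[168,43],[43,125]]
Q^63 = (Q^31)²·Q = [[378,148],[148,230]]
F_63 mod 399 = Q^63[0][1] = 148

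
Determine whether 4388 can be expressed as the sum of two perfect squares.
32² + 58² (a=32, b=58)

Factorization: 4388 = 2^2 × 1097
By Fermat: n is sum of two squares iff every prime p ≡ 3 (mod 4) appears to even power.
All primes ≡ 3 (mod 4) appear to even power.
Search a = 0, 1, 2, … for 4388 - a² a perfect square: first hit at a = 32: 4388 - 1024 = 3364 = 58².
4388 = 32² + 58² = 1024 + 3364 ✓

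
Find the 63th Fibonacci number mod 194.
48

Matrix identity: Q^n = [[F_(n+1), F_n], [F_n, F_(n-1)]] with Q = [[1,1],[1,0]].
n = 63 = 111111₂. Square-and-multiply, entries mod 194:
Q^1 = [[1,1],[1,0]]
Q^3 = (Q^1)²·Q = [[3,2],[2,1]]
Q^7 = (Q^3)²·Q = [[21,13],[13,8]]
Q^15 = (Q^7)²·Q = [[17,28],[28,183]]
Q^31 = (Q^15)²·Q = [[77,103],[103,168]]
Q^63 = (Q^31)²·Q = [[63,48],[48,15]]
F_63 mod 194 = Q^63[0][1] = 48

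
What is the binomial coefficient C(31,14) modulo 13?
10

Using Lucas' theorem:
Write n=31 and k=14 in base 13:
n in base 13: [2, 5]
k in base 13: [1, 1]
C(31,14) mod 13 = ∏ C(n_i, k_i) mod 13
Digit binomials (mod 13): C(2,1) = 2; C(5,1) = 5
Product: 2 × 5 = 10 ≡ 10 (mod 13)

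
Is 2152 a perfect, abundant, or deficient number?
deficient

Proper divisors of 2152: sum = 1 + 2 + 4 + 8 + 269 + 538 + 1076 = 1898
Since 1898 < 2152, 2152 is deficient.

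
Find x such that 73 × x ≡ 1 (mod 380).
177

gcd(73, 380) = 1, so the inverse exists.
Extended Euclidean algorithm on (380, 73):
380 = 5 × 73 + 15  ⟹  15 = (1)·380 + (-5)·73
73 = 4 × 15 + 13  ⟹  13 = (-4)·380 + (21)·73
15 = 1 × 13 + 2  ⟹  2 = (5)·380 + (-26)·73
13 = 6 × 2 + 1  ⟹  1 = (-34)·380 + (177)·73
So (177)·73 ≡ 1 (mod 380), i.e. 73^(-1) ≡ 177 (mod 380).
Check: 73 × 177 = 12921 ≡ 1 (mod 380)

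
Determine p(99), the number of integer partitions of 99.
169229875

p(n) counts ways to write n as a sum of positive integers (order ignored).
Euler's pentagonal recurrence: p(k) = p(k-1) + p(k-2) - p(k-5) - p(k-7) + p(k-12) + p(k-15) - ... (offsets j(3j∓1)/2, signs ++--, p(0)=1, p(<0)=0).
DP table for k = 0..98: p(0)=1, p(1)=1, p(2)=2, p(3)=3, p(4)=5, p(5)=7, p(6)=11, p(7)=15, p(8)=22, p(9)=30, p(10)=42, p(11)=56, p(12)=77, p(13)=101, p(14)=135, p(15)=176, p(16)=231, p(17)=297, p(18)=385, p(19)=490, p(20)=627, p(21)=792, p(22)=1002, p(23)=1255, p(24)=1575, p(25)=1958, p(26)=2436, p(27)=3010, p(28)=3718, p(29)=4565, p(30)=5604, p(31)=6842, p(32)=8349, p(33)=10143, p(34)=12310, p(35)=14883, p(36)=17977, p(37)=21637, p(38)=26015, p(39)=31185, p(40)=37338, p(41)=44583, p(42)=53174, p(43)=63261, p(44)=75175, p(45)=89134, p(46)=105558, p(47)=124754, p(48)=147273, p(49)=173525, p(50)=204226, p(51)=239943, p(52)=281589, p(53)=329931, p(54)=386155, p(55)=451276, p(56)=526823, p(57)=614154, p(58)=715220, p(59)=831820, p(60)=966467, p(61)=1121505, p(62)=1300156, p(63)=1505499, p(64)=1741630, p(65)=2012558, p(66)=2323520, p(67)=2679689, p(68)=3087735, p(69)=3554345, p(70)=4087968, p(71)=4697205, p(72)=5392783, p(73)=6185689, p(74)=7089500, p(75)=8118264, p(76)=9289091, p(77)=10619863, p(78)=12132164, p(79)=13848650, p(80)=15796476, p(81)=18004327, p(82)=20506255, p(83)=23338469, p(84)=26543660, p(85)=30167357, p(86)=34262962, p(87)=38887673, p(88)=44108109, p(89)=49995925, p(90)=56634173, p(91)=64112359, p(92)=72533807, p(93)=82010177, p(94)=92669720, p(95)=104651419, p(96)=118114304, p(97)=133230930, p(98)=150198136.
Final step: p(99) = p(98) + p(97) - p(94) - p(92) + p(87) + p(84) - p(77) - p(73) + p(64) + p(59) - p(48) - p(42) + p(29) + p(22) - p(7)
= 150198136 + 133230930 - 92669720 - 72533807 + 38887673 + 26543660 - 10619863 - 6185689 + 1741630 + 831820 - 147273 - 53174 + 4565 + 1002 - 15
= 169229875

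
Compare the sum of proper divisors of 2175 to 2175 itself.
deficient

Proper divisors of 2175: sum = 1 + 3 + 5 + 15 + 25 + 29 + 75 + 87 + 145 + 435 + 725 = 1545
Since 1545 < 2175, 2175 is deficient.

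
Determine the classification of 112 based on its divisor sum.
abundant

Proper divisors of 112: sum = 1 + 2 + 4 + 7 + 8 + 14 + 16 + 28 + 56 = 136
Since 136 > 112, 112 is abundant.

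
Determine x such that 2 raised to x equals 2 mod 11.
1

Baby-step giant-step with step n = ⌈√11⌉ = 4.
Baby steps 2^j mod 11 (j:value) for j=0..3: 0:1, 1:2, 2:4, 3:8.
h = 2 is already in the table at j=1, so x = 1.
Check: 2^1 ≡ 2 (mod 11).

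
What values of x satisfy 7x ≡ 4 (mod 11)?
x ≡ 10 (mod 11)

gcd(7, 11) = 1, which divides 4, so solutions exist.
Find 7^(-1) mod 11 by the extended Euclidean algorithm:
11 = 1 × 7 + 4  ⟹  4 = (1)·11 + (-1)·7
7 = 1 × 4 + 3  ⟹  3 = (-1)·11 + (2)·7
4 = 1 × 3 + 1  ⟹  1 = (2)·11 + (-3)·7
So (-3)·7 ≡ 1 (mod 11), i.e. 7^(-1) ≡ -3 ≡ 8 (mod 11).
x ≡ 8 × 4 = 32 ≡ 10 (mod 11).
Check: 7 × 10 = 70 ≡ 4 (mod 11).
Unique solution: x ≡ 10 (mod 11)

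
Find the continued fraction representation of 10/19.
[0; 1, 1, 9]

Euclidean algorithm steps:
10 = 0 × 19 + 10
19 = 1 × 10 + 9
10 = 1 × 9 + 1
9 = 9 × 1 + 0
Continued fraction: [0; 1, 1, 9]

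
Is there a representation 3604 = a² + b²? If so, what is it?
2² + 60² (a=2, b=60)

Factorization: 3604 = 2^2 × 17 × 53
By Fermat: n is sum of two squares iff every prime p ≡ 3 (mod 4) appears to even power.
All primes ≡ 3 (mod 4) appear to even power.
Search a = 0, 1, 2, … for 3604 - a² a perfect square: first hit at a = 2: 3604 - 4 = 3600 = 60².
3604 = 2² + 60² = 4 + 3600 ✓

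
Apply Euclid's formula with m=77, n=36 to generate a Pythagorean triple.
(4633, 5544, 7225)

Euclid's formula: a = m² - n², b = 2mn, c = m² + n²
m = 77, n = 36
a = 77² - 36² = 5929 - 1296 = 4633
b = 2 × 77 × 36 = 5544
c = 77² + 36² = 5929 + 1296 = 7225
Verification: 4633² + 5544² = 21464689 + 30735936 = 52200625 = 7225² ✓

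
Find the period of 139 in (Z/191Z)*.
38

191 is prime, so ord(139) divides φ(191) = 190.
Divisors of 190: 1, 2, 5, 10, 19, 38, 95, 190.
Repeated squaring: 139^1 ≡ 139, 139^2 ≡ 30, 139^4 ≡ 136, 139^8 ≡ 160, 139^16 ≡ 6, 139^32 ≡ 36, 139^64 ≡ 150, 139^128 ≡ 153 (mod 191).
Test 139^d mod 191 for each divisor d in increasing order:
139^1 ≡ 139
139^2 ≡ 30
139^5 = 139^4·139^1 ≡ 186
139^10 = 139^8·139^2 ≡ 25
139^19 = 139^16·139^2·139^1 ≡ 190
139^38 = 139^32·139^4·139^2 ≡ 1  ← first divisor giving 1
The order is 38.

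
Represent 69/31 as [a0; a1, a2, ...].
[2; 4, 2, 3]

Euclidean algorithm steps:
69 = 2 × 31 + 7
31 = 4 × 7 + 3
7 = 2 × 3 + 1
3 = 3 × 1 + 0
Continued fraction: [2; 4, 2, 3]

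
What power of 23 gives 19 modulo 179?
36

Baby-step giant-step with step n = ⌈√179⌉ = 14.
Baby steps 23^j mod 179 (j:value) for j=0..13: 0:1, 1:23, 2:171, 3:174, 4:64, 5:40, 6:25, 7:38, 8:158, 9:54, 10:168, 11:105, 12:88, 13:55.
Giant-step multiplier: 23^(-14) ≡ 23^(178-14) = 23^164 ≡ 15 (mod 179).
Giant steps γ_i = 19·15^i mod 179: γ_0=19, γ_1=106, γ_2=158 (in table at j=8).
x = i·n + j = 2·14 + 8 = 36.
Check: 23^36 ≡ 19 (mod 179).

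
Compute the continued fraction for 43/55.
[0; 1, 3, 1, 1, 2, 2]

Euclidean algorithm steps:
43 = 0 × 55 + 43
55 = 1 × 43 + 12
43 = 3 × 12 + 7
12 = 1 × 7 + 5
7 = 1 × 5 + 2
5 = 2 × 2 + 1
2 = 2 × 1 + 0
Continued fraction: [0; 1, 3, 1, 1, 2, 2]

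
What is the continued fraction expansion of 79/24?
[3; 3, 2, 3]

Euclidean algorithm steps:
79 = 3 × 24 + 7
24 = 3 × 7 + 3
7 = 2 × 3 + 1
3 = 3 × 1 + 0
Continued fraction: [3; 3, 2, 3]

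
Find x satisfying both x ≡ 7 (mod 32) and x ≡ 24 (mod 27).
807

Using Chinese Remainder Theorem:
M = 32 × 27 = 864
M1 = 27, M2 = 32
y1 = 27^(-1) mod 32 = 19
y2 = 32^(-1) mod 27 = 11
x = (7×27×19 + 24×32×11) mod 864 = 807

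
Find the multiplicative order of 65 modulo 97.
48

97 is prime, so ord(65) divides φ(97) = 96.
Divisors of 96: 1, 2, 3, 4, 6, 8, 12, 16, 24, 32, 48, 96.
Repeated squaring: 65^1 ≡ 65, 65^2 ≡ 54, 65^4 ≡ 6, 65^8 ≡ 36, 65^16 ≡ 35, 65^32 ≡ 61, 65^64 ≡ 35 (mod 97).
Test 65^d mod 97 for each divisor d in increasing order:
65^1 ≡ 65
65^2 ≡ 54
65^3 = 65^2·65^1 ≡ 18
65^4 ≡ 6
65^6 = 65^4·65^2 ≡ 33
65^8 ≡ 36
65^12 = 65^8·65^4 ≡ 22
65^16 ≡ 35
65^24 = 65^16·65^8 ≡ 96
65^32 ≡ 61
65^48 = 65^32·65^16 ≡ 1  ← first divisor giving 1
The order is 48.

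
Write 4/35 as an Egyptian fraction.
1/9 + 1/315

Greedy algorithm:
4/35: ceiling(35/4) = 9, use 1/9
1/315: ceiling(315/1) = 315, use 1/315
Result: 4/35 = 1/9 + 1/315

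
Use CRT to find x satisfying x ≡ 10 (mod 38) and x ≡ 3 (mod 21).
276

Using Chinese Remainder Theorem:
M = 38 × 21 = 798
M1 = 21, M2 = 38
y1 = 21^(-1) mod 38 = 29
y2 = 38^(-1) mod 21 = 5
x = (10×21×29 + 3×38×5) mod 798 = 276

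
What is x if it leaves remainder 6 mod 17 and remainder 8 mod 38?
312

Using Chinese Remainder Theorem:
M = 17 × 38 = 646
M1 = 38, M2 = 17
y1 = 38^(-1) mod 17 = 13
y2 = 17^(-1) mod 38 = 9
x = (6×38×13 + 8×17×9) mod 646 = 312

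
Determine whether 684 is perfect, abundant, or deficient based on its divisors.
abundant

Proper divisors of 684: sum = 1 + 2 + 3 + 4 + 6 + 9 + 12 + 18 + ... + 114 + 171 + 228 + 342 (17 divisors) = 1136
Since 1136 > 684, 684 is abundant.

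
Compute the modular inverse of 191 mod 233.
61

gcd(191, 233) = 1, so the inverse exists.
Extended Euclidean algorithm on (233, 191):
233 = 1 × 191 + 42  ⟹  42 = (1)·233 + (-1)·191
191 = 4 × 42 + 23  ⟹  23 = (-4)·233 + (5)·191
42 = 1 × 23 + 19  ⟹  19 = (5)·233 + (-6)·191
23 = 1 × 19 + 4  ⟹  4 = (-9)·233 + (11)·191
19 = 4 × 4 + 3  ⟹  3 = (41)·233 + (-50)·191
4 = 1 × 3 + 1  ⟹  1 = (-50)·233 + (61)·191
So (61)·191 ≡ 1 (mod 233), i.e. 191^(-1) ≡ 61 (mod 233).
Check: 191 × 61 = 11651 ≡ 1 (mod 233)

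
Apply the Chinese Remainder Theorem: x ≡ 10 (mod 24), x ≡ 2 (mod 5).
82

Using Chinese Remainder Theorem:
M = 24 × 5 = 120
M1 = 5, M2 = 24
y1 = 5^(-1) mod 24 = 5
y2 = 24^(-1) mod 5 = 4
x = (10×5×5 + 2×24×4) mod 120 = 82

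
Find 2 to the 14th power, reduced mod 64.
0

Repeated squaring. Binary of 14 = 1110.
2^1 ≡ 2 (mod 64); 2^2 ≡ 4 (mod 64); 2^4 ≡ 16 (mod 64); 2^8 ≡ 0 (mod 64)
2^14 = 2^2 × 2^4 × 2^8 ≡ 0 (mod 64)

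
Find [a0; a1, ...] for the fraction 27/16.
[1; 1, 2, 5]

Euclidean algorithm steps:
27 = 1 × 16 + 11
16 = 1 × 11 + 5
11 = 2 × 5 + 1
5 = 5 × 1 + 0
Continued fraction: [1; 1, 2, 5]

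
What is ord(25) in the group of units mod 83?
41

83 is prime, so ord(25) divides φ(83) = 82.
Divisors of 82: 1, 2, 41, 82.
Repeated squaring: 25^1 ≡ 25, 25^2 ≡ 44, 25^4 ≡ 27, 25^8 ≡ 65, 25^16 ≡ 75, 25^32 ≡ 64, 25^64 ≡ 29 (mod 83).
Test 25^d mod 83 for each divisor d in increasing order:
25^1 ≡ 25
25^2 ≡ 44
25^41 = 25^32·25^8·25^1 ≡ 1  ← first divisor giving 1
The order is 41.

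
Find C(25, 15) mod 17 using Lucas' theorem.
0

Using Lucas' theorem:
Write n=25 and k=15 in base 17:
n in base 17: [1, 8]
k in base 17: [0, 15]
C(25,15) mod 17 = ∏ C(n_i, k_i) mod 17
Digit binomials (mod 17): C(1,0) = 1; C(8,15) = 0 (k_i > n_i)
Product: 1 × 0 = 0 ≡ 0 (mod 17)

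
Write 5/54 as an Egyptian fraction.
1/11 + 1/594

Greedy algorithm:
5/54: ceiling(54/5) = 11, use 1/11
1/594: ceiling(594/1) = 594, use 1/594
Result: 5/54 = 1/11 + 1/594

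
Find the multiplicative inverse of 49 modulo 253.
31

gcd(49, 253) = 1, so the inverse exists.
Extended Euclidean algorithm on (253, 49):
253 = 5 × 49 + 8  ⟹  8 = (1)·253 + (-5)·49
49 = 6 × 8 + 1  ⟹  1 = (-6)·253 + (31)·49
So (31)·49 ≡ 1 (mod 253), i.e. 49^(-1) ≡ 31 (mod 253).
Check: 49 × 31 = 1519 ≡ 1 (mod 253)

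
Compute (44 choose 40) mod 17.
6

Using Lucas' theorem:
Write n=44 and k=40 in base 17:
n in base 17: [2, 10]
k in base 17: [2, 6]
C(44,40) mod 17 = ∏ C(n_i, k_i) mod 17
Digit binomials (mod 17): C(2,2) = 1; C(10,6) = 210 ≡ 6
Product: 1 × 6 = 6 ≡ 6 (mod 17)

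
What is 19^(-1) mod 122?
45

gcd(19, 122) = 1, so the inverse exists.
Extended Euclidean algorithm on (122, 19):
122 = 6 × 19 + 8  ⟹  8 = (1)·122 + (-6)·19
19 = 2 × 8 + 3  ⟹  3 = (-2)·122 + (13)·19
8 = 2 × 3 + 2  ⟹  2 = (5)·122 + (-32)·19
3 = 1 × 2 + 1  ⟹  1 = (-7)·122 + (45)·19
So (45)·19 ≡ 1 (mod 122), i.e. 19^(-1) ≡ 45 (mod 122).
Check: 19 × 45 = 855 ≡ 1 (mod 122)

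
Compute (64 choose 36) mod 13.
6

Using Lucas' theorem:
Write n=64 and k=36 in base 13:
n in base 13: [4, 12]
k in base 13: [2, 10]
C(64,36) mod 13 = ∏ C(n_i, k_i) mod 13
Digit binomials (mod 13): C(4,2) = 6; C(12,10) = 66 ≡ 1
Product: 6 × 1 = 6 ≡ 6 (mod 13)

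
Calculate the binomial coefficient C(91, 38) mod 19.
6

Using Lucas' theorem:
Write n=91 and k=38 in base 19:
n in base 19: [4, 15]
k in base 19: [2, 0]
C(91,38) mod 19 = ∏ C(n_i, k_i) mod 19
Digit binomials (mod 19): C(4,2) = 6; C(15,0) = 1
Product: 6 × 1 = 6 ≡ 6 (mod 19)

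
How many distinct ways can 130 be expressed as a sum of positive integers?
5371315400

p(n) counts ways to write n as a sum of positive integers (order ignored).
Euler's pentagonal recurrence: p(k) = p(k-1) + p(k-2) - p(k-5) - p(k-7) + p(k-12) + p(k-15) - ... (offsets j(3j∓1)/2, signs ++--, p(0)=1, p(<0)=0).
DP table for k = 0..129: p(0)=1, p(1)=1, p(2)=2, p(3)=3, p(4)=5, p(5)=7, p(6)=11, p(7)=15, p(8)=22, p(9)=30, p(10)=42, p(11)=56, p(12)=77, p(13)=101, p(14)=135, p(15)=176, p(16)=231, p(17)=297, p(18)=385, p(19)=490, p(20)=627, p(21)=792, p(22)=1002, p(23)=1255, p(24)=1575, p(25)=1958, p(26)=2436, p(27)=3010, p(28)=3718, p(29)=4565, p(30)=5604, p(31)=6842, p(32)=8349, p(33)=10143, p(34)=12310, p(35)=14883, p(36)=17977, p(37)=21637, p(38)=26015, p(39)=31185, p(40)=37338, p(41)=44583, p(42)=53174, p(43)=63261, p(44)=75175, p(45)=89134, p(46)=105558, p(47)=124754, p(48)=147273, p(49)=173525, p(50)=204226, p(51)=239943, p(52)=281589, p(53)=329931, p(54)=386155, p(55)=451276, p(56)=526823, p(57)=614154, p(58)=715220, p(59)=831820, p(60)=966467, p(61)=1121505, p(62)=1300156, p(63)=1505499, p(64)=1741630, p(65)=2012558, p(66)=2323520, p(67)=2679689, p(68)=3087735, p(69)=3554345, p(70)=4087968, p(71)=4697205, p(72)=5392783, p(73)=6185689, p(74)=7089500, p(75)=8118264, p(76)=9289091, p(77)=10619863, p(78)=12132164, p(79)=13848650, p(80)=15796476, p(81)=18004327, p(82)=20506255, p(83)=23338469, p(84)=26543660, p(85)=30167357, p(86)=34262962, p(87)=38887673, p(88)=44108109, p(89)=49995925, p(90)=56634173, p(91)=64112359, p(92)=72533807, p(93)=82010177, p(94)=92669720, p(95)=104651419, p(96)=118114304, p(97)=133230930, p(98)=150198136, p(99)=169229875, p(100)=190569292, p(101)=214481126, p(102)=241265379, p(103)=271248950, p(104)=304801365, p(105)=342325709, p(106)=384276336, p(107)=431149389, p(108)=483502844, p(109)=541946240, p(110)=607163746, p(111)=679903203, p(112)=761002156, p(113)=851376628, p(114)=952050665, p(115)=1064144451, p(116)=1188908248, p(117)=1327710076, p(118)=1482074143, p(119)=1653668665, p(120)=1844349560, p(121)=2056148051, p(122)=2291320912, p(123)=2552338241, p(124)=2841940500, p(125)=3163127352, p(126)=3519222692, p(127)=3913864295, p(128)=4351078600, p(129)=4835271870.
Final step: p(130) = p(129) + p(128) - p(125) - p(123) + p(118) + p(115) - p(108) - p(104) + p(95) + p(90) - p(79) - p(73) + p(60) + p(53) - p(38) - p(30) + p(13) + p(4)
= 4835271870 + 4351078600 - 3163127352 - 2552338241 + 1482074143 + 1064144451 - 483502844 - 304801365 + 104651419 + 56634173 - 13848650 - 6185689 + 966467 + 329931 - 26015 - 5604 + 101 + 5
= 5371315400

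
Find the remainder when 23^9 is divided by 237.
80

Repeated squaring. Binary of 9 = 1001.
23^1 ≡ 23 (mod 237); 23^2 ≡ 55 (mod 237); 23^4 ≡ 181 (mod 237); 23^8 ≡ 55 (mod 237)
23^9 = 23^1 × 23^8 ≡ 80 (mod 237)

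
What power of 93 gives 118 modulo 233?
63

Baby-step giant-step with step n = ⌈√233⌉ = 16.
Baby steps 93^j mod 233 (j:value) for j=0..15: 0:1, 1:93, 2:28, 3:41, 4:85, 5:216, 6:50, 7:223, 8:2, 9:186, 10:56, 11:82, 12:170, 13:199, 14:100, 15:213.
Giant-step multiplier: 93^(-16) ≡ 93^(232-16) = 93^216 ≡ 175 (mod 233).
Giant steps γ_i = 118·175^i mod 233: γ_0=118, γ_1=146, γ_2=153, γ_3=213 (in table at j=15).
x = i·n + j = 3·16 + 15 = 63.
Check: 93^63 ≡ 118 (mod 233).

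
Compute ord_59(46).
29

59 is prime, so ord(46) divides φ(59) = 58.
Divisors of 58: 1, 2, 29, 58.
Repeated squaring: 46^1 ≡ 46, 46^2 ≡ 51, 46^4 ≡ 5, 46^8 ≡ 25, 46^16 ≡ 35, 46^32 ≡ 45 (mod 59).
Test 46^d mod 59 for each divisor d in increasing order:
46^1 ≡ 46
46^2 ≡ 51
46^29 = 46^16·46^8·46^4·46^1 ≡ 1  ← first divisor giving 1
The order is 29.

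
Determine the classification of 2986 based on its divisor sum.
deficient

Proper divisors of 2986: sum = 1 + 2 + 1493 = 1496
Since 1496 < 2986, 2986 is deficient.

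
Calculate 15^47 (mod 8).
7

Repeated squaring. Binary of 47 = 101111.
15^1 ≡ 7 (mod 8); 15^2 ≡ 1 (mod 8); 15^4 ≡ 1 (mod 8); 15^8 ≡ 1 (mod 8); 15^16 ≡ 1 (mod 8); 15^32 ≡ 1 (mod 8)
15^47 = 15^1 × 15^2 × 15^4 × 15^8 × 15^32 ≡ 7 (mod 8)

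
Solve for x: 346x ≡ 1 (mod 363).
64

gcd(346, 363) = 1, so the inverse exists.
Extended Euclidean algorithm on (363, 346):
363 = 1 × 346 + 17  ⟹  17 = (1)·363 + (-1)·346
346 = 20 × 17 + 6  ⟹  6 = (-20)·363 + (21)·346
17 = 2 × 6 + 5  ⟹  5 = (41)·363 + (-43)·346
6 = 1 × 5 + 1  ⟹  1 = (-61)·363 + (64)·346
So (64)·346 ≡ 1 (mod 363), i.e. 346^(-1) ≡ 64 (mod 363).
Check: 346 × 64 = 22144 ≡ 1 (mod 363)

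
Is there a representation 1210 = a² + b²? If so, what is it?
11² + 33² (a=11, b=33)

Factorization: 1210 = 2 × 5 × 11^2
By Fermat: n is sum of two squares iff every prime p ≡ 3 (mod 4) appears to even power.
All primes ≡ 3 (mod 4) appear to even power.
Search a = 0, 1, 2, … for 1210 - a² a perfect square: first hit at a = 11: 1210 - 121 = 1089 = 33².
1210 = 11² + 33² = 121 + 1089 ✓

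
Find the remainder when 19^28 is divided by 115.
71

Repeated squaring. Binary of 28 = 11100.
19^1 ≡ 19 (mod 115); 19^2 ≡ 16 (mod 115); 19^4 ≡ 26 (mod 115); 19^8 ≡ 101 (mod 115); 19^16 ≡ 81 (mod 115)
19^28 = 19^4 × 19^8 × 19^16 ≡ 71 (mod 115)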